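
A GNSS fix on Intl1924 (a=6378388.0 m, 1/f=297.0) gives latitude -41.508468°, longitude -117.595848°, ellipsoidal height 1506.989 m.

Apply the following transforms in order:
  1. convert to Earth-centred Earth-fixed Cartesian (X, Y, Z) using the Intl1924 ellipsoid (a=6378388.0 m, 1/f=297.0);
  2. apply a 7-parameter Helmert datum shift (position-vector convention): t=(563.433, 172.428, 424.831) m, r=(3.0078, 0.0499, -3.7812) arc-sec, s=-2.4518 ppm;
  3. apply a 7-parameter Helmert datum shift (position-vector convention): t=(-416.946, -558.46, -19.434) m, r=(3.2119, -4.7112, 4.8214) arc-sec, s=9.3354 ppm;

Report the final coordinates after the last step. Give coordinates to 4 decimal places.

start: φ=-41.508468°, λ=-117.595848°, h=1506.989 m
→ ECEF (a=6378388.000, f=1/297.0): X=-2216425.9097, Y=-4240380.1325, Z=-4205947.2373
→ Helmert 7p (PV): X=-2215935.7935, Y=-4240095.3451, Z=-4205573.3919
→ Helmert 7p (PV): X=-2216178.2553, Y=-4240679.6970, Z=-4205748.7265

X=-2216178.2553 m, Y=-4240679.6970 m, Z=-4205748.7265 m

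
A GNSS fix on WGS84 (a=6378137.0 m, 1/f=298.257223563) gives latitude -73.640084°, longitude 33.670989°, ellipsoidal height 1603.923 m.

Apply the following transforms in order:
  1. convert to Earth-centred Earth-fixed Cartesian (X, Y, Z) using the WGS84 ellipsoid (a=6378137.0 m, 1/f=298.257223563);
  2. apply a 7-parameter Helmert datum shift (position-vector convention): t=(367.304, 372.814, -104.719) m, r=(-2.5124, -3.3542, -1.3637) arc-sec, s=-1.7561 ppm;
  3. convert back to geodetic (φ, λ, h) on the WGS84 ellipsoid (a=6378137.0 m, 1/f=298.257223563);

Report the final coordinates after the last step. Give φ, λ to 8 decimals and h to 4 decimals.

φ=-73.63555823°, λ=33.67028647°, h=1837.4969 m

start: φ=-73.640084°, λ=33.670989°, h=1603.923 m
→ ECEF (a=6378137.000, f=1/298.257223563): X=1500141.1334, Y=999372.7178, Z=-6099284.4263
→ Helmert 7p (PV): X=1500611.5944, Y=999659.5668, Z=-6099366.2125
→ geod (Bowring, a=6378137.000): φ=-73.63555823°, λ=33.67028647°, h=1837.4969 m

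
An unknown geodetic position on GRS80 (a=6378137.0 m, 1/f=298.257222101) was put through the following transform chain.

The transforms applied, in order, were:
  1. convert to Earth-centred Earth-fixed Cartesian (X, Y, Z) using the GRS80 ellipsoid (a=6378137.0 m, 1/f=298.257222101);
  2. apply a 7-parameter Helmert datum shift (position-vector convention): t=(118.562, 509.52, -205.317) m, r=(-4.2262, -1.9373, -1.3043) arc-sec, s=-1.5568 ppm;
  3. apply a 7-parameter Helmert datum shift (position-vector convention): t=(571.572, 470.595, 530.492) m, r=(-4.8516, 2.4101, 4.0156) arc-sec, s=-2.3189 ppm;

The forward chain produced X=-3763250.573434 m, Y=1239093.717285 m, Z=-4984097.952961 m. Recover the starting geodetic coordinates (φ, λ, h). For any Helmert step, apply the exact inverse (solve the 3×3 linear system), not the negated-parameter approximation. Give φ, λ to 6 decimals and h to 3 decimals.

φ=-51.703803°, λ=161.788038°, h=2484.816 m

start: X=-3763250.5734, Y=1239093.7173, Z=-4984097.9530 m
→ Helmert⁻¹: X=-3763748.5127, Y=1238816.5130, Z=-4984654.8429
→ Helmert⁻¹: X=-3763927.5801, Y=1238387.2462, Z=-4984396.5602
→ geod (Bowring, a=6378137.000): φ=-51.70380300°, λ=161.78803800°, h=2484.8160 m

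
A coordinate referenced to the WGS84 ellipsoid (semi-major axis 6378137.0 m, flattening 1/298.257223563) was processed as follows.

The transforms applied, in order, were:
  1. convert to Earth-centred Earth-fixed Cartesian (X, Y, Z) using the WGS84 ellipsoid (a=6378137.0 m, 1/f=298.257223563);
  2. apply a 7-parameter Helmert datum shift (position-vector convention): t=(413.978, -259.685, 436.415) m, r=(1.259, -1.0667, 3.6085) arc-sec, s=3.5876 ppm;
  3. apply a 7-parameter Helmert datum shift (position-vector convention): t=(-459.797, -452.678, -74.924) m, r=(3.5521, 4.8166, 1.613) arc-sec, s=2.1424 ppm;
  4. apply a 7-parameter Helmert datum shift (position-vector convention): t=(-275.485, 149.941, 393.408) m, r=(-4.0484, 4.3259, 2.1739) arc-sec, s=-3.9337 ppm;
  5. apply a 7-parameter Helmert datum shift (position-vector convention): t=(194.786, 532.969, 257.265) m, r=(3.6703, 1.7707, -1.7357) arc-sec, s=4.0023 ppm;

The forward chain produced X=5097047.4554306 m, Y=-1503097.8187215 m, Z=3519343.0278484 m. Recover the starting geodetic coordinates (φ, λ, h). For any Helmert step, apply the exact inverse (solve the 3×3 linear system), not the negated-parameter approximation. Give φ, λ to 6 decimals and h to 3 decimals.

φ=33.687499°, λ=-16.431178°, h=1674.409 m

start: X=5097047.4554, Y=-1503097.8187, Z=3519343.0278 m
→ Helmert⁻¹: X=5096814.7119, Y=-1503519.2605, Z=3519142.1864
→ Helmert⁻¹: X=5097020.5993, Y=-1503797.9008, Z=3518840.0023
→ Helmert⁻¹: X=5097375.5442, Y=-1503321.2619, Z=3519052.3078
→ Helmert⁻¹: X=5096935.1804, Y=-1503123.8762, Z=3518586.0854
→ geod (Bowring, a=6378137.000): φ=33.68749900°, λ=-16.43117800°, h=1674.4090 m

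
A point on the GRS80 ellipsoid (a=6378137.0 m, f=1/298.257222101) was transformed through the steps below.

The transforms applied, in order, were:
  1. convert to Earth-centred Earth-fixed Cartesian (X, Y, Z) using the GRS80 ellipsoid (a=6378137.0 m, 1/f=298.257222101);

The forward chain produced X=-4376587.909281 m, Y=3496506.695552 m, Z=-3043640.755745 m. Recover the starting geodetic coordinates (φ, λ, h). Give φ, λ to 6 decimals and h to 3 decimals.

φ=-28.678394°, λ=141.378238°, h=2007.441 m

start: X=-4376587.9093, Y=3496506.6956, Z=-3043640.7557 m
→ geod (Bowring, a=6378137.000): φ=-28.67839400°, λ=141.37823800°, h=2007.4410 m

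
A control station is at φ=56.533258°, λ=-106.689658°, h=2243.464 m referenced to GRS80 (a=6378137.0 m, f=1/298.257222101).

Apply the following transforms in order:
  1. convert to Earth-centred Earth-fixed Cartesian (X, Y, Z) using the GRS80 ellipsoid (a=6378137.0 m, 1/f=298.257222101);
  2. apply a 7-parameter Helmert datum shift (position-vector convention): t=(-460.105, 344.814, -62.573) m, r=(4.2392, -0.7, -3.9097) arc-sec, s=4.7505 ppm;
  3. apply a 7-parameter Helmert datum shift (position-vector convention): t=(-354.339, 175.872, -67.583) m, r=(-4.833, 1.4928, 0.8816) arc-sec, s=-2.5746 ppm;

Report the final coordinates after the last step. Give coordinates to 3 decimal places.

X=-1013670.617 m, Y=-3377592.483 m, Z=5299182.101 m

start: φ=56.533258°, λ=-106.689658°, h=2243.464 m
→ ECEF (a=6378137.000, f=1/298.257222101): X=-1012824.7434, Y=-3378135.9367, Z=5299287.1102
→ Helmert 7p (PV): X=-1013371.6761, Y=-3377896.8852, Z=5299176.8457
→ Helmert 7p (PV): X=-1013670.6170, Y=-3377592.4828, Z=5299182.1009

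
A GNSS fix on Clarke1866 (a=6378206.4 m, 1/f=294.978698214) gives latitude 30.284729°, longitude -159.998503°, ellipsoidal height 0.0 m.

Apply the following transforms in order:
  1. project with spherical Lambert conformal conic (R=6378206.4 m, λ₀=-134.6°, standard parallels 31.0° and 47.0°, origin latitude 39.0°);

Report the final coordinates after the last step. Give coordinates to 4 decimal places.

E=-2414033.9937 m, N=-624494.4632 m

start: φ=30.284729°, λ=-159.998503°, h=0.000 m
→ lcc (R=6378206.4, λ₀=-134.6°): E=-2414033.9937, N=-624494.4632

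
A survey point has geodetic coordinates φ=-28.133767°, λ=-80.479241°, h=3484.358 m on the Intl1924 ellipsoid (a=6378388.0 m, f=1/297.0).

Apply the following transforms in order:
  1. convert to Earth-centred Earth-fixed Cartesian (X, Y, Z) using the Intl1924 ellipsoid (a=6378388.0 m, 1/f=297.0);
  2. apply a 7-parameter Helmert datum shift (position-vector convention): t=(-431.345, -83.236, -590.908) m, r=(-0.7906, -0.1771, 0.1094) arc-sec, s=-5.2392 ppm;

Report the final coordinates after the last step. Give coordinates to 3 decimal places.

X=931139.339 m, Y=-5554544.713 m, Z=-2991824.120 m

start: φ=-28.133767°, λ=-80.479241°, h=3484.358 m
→ ECEF (a=6378388.000, f=1/297.0): X=931570.0506, Y=-5554479.6067, Z=-2991270.9737
→ Helmert 7p (PV): X=931139.3393, Y=-5554544.7129, Z=-2991824.1201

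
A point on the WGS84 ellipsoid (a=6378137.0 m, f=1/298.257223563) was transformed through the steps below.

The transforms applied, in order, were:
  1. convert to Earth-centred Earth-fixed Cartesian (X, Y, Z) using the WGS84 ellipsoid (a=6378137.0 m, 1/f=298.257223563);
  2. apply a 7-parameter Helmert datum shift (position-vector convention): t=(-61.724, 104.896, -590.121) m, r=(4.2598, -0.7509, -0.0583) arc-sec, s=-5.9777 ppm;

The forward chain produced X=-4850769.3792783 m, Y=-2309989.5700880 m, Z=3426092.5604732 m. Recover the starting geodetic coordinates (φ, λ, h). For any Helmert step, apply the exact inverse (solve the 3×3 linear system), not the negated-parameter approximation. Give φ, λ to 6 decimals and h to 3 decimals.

φ=32.704950°, λ=-154.535013°, h=552.063 m

start: X=-4850769.3793, Y=-2309989.5701, Z=3426092.5605 m
→ Helmert⁻¹: X=-4850723.5236, Y=-2310038.8763, Z=3426768.5313
→ geod (Bowring, a=6378137.000): φ=32.70495000°, λ=-154.53501300°, h=552.0630 m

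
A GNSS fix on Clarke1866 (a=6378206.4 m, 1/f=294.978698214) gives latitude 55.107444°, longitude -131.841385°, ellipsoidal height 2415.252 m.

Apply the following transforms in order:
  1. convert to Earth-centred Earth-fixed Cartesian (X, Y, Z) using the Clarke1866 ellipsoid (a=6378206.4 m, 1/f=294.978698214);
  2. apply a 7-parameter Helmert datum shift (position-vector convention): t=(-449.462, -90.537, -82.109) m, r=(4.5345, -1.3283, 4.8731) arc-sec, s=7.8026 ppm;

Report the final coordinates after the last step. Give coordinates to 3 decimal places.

start: φ=55.107444°, λ=-131.841385°, h=2415.252 m
→ ECEF (a=6378206.400, f=1/294.978698214): X=-2440346.4769, Y=-2725414.5934, Z=5210013.9401
→ Helmert 7p (PV): X=-2440784.1419, Y=-2725698.5877, Z=5209896.8517

X=-2440784.142 m, Y=-2725698.588 m, Z=5209896.852 m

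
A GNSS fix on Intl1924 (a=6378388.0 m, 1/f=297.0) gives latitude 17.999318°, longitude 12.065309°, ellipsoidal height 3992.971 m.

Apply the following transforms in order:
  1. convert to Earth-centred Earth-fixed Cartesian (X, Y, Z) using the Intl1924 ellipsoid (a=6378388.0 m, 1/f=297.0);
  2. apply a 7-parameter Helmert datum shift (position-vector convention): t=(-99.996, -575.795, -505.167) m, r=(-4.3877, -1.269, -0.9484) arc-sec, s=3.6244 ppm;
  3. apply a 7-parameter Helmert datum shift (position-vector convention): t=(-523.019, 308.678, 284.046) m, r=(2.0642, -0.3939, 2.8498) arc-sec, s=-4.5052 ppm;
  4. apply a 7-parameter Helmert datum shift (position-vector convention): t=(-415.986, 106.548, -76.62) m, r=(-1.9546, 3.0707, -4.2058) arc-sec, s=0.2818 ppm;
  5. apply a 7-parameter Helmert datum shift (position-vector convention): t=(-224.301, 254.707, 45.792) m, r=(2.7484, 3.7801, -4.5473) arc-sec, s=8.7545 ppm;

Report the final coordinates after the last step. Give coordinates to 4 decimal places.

X=5936722.8628 m, Y=1269125.8223 m, Z=1959175.7641 m

start: φ=17.999318°, λ=12.065309°, h=3992.971 m
→ ECEF (a=6378388.000, f=1/297.0): X=5937846.3088, Y=1269204.0023, Z=1959570.4712
→ Helmert 7p (PV): X=5937761.6138, Y=1268647.1897, Z=1959081.9391
→ Helmert 7p (PV): X=5937190.5750, Y=1269012.5838, Z=1959381.1941
→ Helmert 7p (PV): X=5936831.3073, Y=1269016.9957, Z=1959204.7129
→ Helmert 7p (PV): X=5936722.8628, Y=1269125.8223, Z=1959175.7641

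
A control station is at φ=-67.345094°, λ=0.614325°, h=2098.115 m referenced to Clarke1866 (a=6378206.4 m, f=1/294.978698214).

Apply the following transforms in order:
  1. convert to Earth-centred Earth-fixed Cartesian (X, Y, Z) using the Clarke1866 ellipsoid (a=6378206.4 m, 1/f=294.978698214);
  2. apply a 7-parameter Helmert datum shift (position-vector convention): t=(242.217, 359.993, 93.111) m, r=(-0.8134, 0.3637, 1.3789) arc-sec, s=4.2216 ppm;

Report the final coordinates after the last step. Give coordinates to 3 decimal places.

start: φ=-67.345094°, λ=0.614325°, h=2098.115 m
→ ECEF (a=6378206.400, f=1/294.978698214): X=2464534.7331, Y=26425.7391, Z=-5865092.4578
→ Helmert 7p (PV): X=2464776.8359, Y=26779.1904, Z=-5865028.5567

X=2464776.836 m, Y=26779.190 m, Z=-5865028.557 m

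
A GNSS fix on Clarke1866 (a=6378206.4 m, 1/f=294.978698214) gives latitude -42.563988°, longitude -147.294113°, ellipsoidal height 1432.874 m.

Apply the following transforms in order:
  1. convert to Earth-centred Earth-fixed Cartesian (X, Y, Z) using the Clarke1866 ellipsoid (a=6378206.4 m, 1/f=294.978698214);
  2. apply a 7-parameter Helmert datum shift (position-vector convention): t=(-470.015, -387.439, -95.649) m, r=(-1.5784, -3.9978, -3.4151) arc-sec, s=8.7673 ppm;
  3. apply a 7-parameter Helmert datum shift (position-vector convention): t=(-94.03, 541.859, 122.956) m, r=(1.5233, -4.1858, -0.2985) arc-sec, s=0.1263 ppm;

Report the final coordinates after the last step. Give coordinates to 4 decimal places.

X=-3960395.3279 m, Y=-2542596.4912 m, Z=-4292888.0610 m

start: φ=-42.563988°, λ=-147.294113°, h=1432.874 m
→ ECEF (a=6378206.400, f=1/294.978698214): X=-3959920.6026, Y=-2542798.4467, Z=-4292720.7461
→ Helmert 7p (PV): X=-3960384.2348, Y=-2543175.4642, Z=-4292911.3236
→ Helmert 7p (PV): X=-3960395.3279, Y=-2542596.4912, Z=-4292888.0610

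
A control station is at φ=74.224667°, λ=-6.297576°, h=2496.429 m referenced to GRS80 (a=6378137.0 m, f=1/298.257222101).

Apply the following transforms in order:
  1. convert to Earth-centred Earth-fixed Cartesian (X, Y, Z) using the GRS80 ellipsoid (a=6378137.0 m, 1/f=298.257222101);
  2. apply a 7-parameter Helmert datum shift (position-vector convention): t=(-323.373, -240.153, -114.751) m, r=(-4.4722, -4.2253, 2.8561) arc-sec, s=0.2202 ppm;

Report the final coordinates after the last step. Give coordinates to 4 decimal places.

X=1729131.2353 m, Y=-190956.5968 m, Z=6118131.5854 m

start: φ=74.224667°, λ=-6.297576°, h=2496.429 m
→ ECEF (a=6378137.000, f=1/298.257222101): X=1729576.9150, Y=-190873.0048, Z=6118205.4205
→ Helmert 7p (PV): X=1729131.2353, Y=-190956.5968, Z=6118131.5854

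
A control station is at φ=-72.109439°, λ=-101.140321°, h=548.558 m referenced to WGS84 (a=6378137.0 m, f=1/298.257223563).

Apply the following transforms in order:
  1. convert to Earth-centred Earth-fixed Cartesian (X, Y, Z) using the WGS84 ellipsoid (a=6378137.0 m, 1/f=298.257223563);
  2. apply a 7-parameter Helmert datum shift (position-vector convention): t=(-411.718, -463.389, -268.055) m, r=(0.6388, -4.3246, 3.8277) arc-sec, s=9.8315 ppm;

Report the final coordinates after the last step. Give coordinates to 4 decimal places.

start: φ=-72.109439°, λ=-101.140321°, h=548.558 m
→ ECEF (a=6378137.000, f=1/298.257223563): X=-379758.7207, Y=-1928461.8033, Z=-6047970.9123
→ Helmert 7p (PV): X=-380011.5805, Y=-1928932.4686, Z=-6048312.3626

X=-380011.5805 m, Y=-1928932.4686 m, Z=-6048312.3626 m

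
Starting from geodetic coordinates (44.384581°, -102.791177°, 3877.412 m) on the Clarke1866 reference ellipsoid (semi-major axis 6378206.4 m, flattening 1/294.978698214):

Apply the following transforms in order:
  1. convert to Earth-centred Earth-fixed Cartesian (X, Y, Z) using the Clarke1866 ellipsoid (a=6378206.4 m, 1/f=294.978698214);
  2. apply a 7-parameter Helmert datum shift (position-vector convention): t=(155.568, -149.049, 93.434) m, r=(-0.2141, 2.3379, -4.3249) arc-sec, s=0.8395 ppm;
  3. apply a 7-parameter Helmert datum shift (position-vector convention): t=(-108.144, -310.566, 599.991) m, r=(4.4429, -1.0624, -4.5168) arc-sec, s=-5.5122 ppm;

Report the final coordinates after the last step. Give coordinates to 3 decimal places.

X=-1011590.112 m, Y=-4455702.292 m, Z=4441828.387 m

start: φ=44.384581°, λ=-102.791177°, h=3877.412 m
→ ECEF (a=6378206.400, f=1/294.978698214): X=-1011478.7466, Y=-4455215.7953, Z=4441240.8016
→ Helmert 7p (PV): X=-1011367.1044, Y=-4455342.7661, Z=4441354.0530
→ Helmert 7p (PV): X=-1011590.1121, Y=-4455702.2918, Z=4441828.3866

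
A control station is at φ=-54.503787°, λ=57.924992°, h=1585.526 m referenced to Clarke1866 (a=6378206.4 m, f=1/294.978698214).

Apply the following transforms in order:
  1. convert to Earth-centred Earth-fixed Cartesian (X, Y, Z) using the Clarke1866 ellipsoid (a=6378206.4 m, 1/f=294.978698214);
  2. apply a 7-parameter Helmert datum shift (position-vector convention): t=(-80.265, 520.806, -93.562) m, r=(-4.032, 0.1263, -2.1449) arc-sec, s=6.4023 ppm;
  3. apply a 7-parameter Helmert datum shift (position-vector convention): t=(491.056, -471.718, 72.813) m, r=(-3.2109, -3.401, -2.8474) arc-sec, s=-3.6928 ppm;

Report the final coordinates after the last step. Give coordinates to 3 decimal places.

start: φ=-54.503787°, λ=57.924992°, h=1585.526 m
→ ECEF (a=6378206.400, f=1/294.978698214): X=1971581.6156, Y=3146017.9762, Z=-5170593.1841
→ Helmert 7p (PV): X=1971543.5221, Y=3146437.3480, Z=-5170782.5548
→ Helmert 7p (PV): X=1972155.9909, Y=3145846.3019, Z=-5170707.1195

X=1972155.991 m, Y=3145846.302 m, Z=-5170707.120 m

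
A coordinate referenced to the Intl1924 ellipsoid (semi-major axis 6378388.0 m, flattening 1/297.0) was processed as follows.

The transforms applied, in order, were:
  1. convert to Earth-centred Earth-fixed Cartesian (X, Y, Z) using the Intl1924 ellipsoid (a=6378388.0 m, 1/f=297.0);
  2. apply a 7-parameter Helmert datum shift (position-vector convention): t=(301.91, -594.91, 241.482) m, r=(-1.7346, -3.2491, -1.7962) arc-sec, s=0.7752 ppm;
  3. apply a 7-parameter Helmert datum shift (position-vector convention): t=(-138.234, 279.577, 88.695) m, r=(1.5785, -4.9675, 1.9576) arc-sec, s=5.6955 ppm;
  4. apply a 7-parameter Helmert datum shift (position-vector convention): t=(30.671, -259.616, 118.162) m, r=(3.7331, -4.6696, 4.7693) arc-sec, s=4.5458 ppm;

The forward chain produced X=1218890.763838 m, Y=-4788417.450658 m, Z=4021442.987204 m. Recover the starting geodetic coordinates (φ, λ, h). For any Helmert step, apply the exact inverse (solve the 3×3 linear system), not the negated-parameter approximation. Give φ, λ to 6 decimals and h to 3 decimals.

φ=39.330948°, λ=-75.717556°, h=137.430 m

start: X=1218890.7638, Y=-4788417.4507, Z=4021442.9872 m
→ Helmert⁻¹: X=1218834.8800, Y=-4788091.4699, Z=4021365.6098
→ Helmert⁻¹: X=1219017.5713, Y=-4788324.5704, Z=4021261.2980
→ Helmert⁻¹: X=1218819.7478, Y=-4787749.1498, Z=4020957.2370
→ geod (Bowring, a=6378388.000): φ=39.33094800°, λ=-75.71755600°, h=137.4300 m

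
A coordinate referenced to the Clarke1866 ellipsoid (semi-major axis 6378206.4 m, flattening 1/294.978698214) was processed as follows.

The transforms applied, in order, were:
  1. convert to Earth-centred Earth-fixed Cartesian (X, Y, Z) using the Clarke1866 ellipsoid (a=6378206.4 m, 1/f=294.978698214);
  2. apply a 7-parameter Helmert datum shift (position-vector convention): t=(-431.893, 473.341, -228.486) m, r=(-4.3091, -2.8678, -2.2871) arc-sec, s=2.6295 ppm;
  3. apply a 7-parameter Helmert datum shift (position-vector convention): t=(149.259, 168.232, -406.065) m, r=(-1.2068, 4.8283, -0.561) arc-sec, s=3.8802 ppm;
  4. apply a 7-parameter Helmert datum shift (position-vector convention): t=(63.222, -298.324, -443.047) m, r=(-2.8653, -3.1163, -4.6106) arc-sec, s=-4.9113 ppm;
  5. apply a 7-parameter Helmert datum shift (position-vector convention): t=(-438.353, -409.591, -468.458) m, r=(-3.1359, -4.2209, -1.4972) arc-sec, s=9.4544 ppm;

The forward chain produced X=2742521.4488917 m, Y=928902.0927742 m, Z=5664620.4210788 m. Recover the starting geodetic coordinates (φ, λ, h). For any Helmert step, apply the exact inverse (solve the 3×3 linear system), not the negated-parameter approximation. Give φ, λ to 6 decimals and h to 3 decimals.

start: X=2742521.4489, Y=928902.0928, Z=5664620.4211 m
→ Helmert⁻¹: X=2743043.0497, Y=929236.6821, Z=5664993.3147
→ Helmert⁻¹: X=2743058.1167, Y=929522.1858, Z=5665435.6561
→ Helmert⁻¹: X=2742763.0586, Y=929324.6579, Z=5665889.3771
→ Helmert⁻¹: X=2743256.2184, Y=928760.9214, Z=5666084.2261
→ geod (Bowring, a=6378206.400): φ=63.08352900°, λ=18.70412100°, h=2331.7380 m

φ=63.083529°, λ=18.704121°, h=2331.738 m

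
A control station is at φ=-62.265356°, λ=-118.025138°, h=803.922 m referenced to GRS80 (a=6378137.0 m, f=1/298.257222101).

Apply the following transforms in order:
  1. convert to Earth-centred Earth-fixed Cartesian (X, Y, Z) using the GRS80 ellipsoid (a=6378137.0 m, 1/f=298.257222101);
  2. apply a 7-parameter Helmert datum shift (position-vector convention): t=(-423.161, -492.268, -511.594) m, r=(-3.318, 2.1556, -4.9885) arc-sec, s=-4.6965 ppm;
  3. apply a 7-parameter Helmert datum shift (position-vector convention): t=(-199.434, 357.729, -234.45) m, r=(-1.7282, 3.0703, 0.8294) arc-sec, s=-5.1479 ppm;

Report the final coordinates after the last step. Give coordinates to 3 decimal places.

start: φ=-62.265356°, λ=-118.025138°, h=803.922 m
→ ECEF (a=6378137.000, f=1/298.257222101): X=-1398501.5124, Y=-2627417.2088, Z=-5623050.1102
→ Helmert 7p (PV): X=-1399040.4131, Y=-2627953.7672, Z=-5623478.4157
→ Helmert 7p (PV): X=-1399305.7843, Y=-2627635.2517, Z=-5623641.0733

X=-1399305.784 m, Y=-2627635.252 m, Z=-5623641.073 m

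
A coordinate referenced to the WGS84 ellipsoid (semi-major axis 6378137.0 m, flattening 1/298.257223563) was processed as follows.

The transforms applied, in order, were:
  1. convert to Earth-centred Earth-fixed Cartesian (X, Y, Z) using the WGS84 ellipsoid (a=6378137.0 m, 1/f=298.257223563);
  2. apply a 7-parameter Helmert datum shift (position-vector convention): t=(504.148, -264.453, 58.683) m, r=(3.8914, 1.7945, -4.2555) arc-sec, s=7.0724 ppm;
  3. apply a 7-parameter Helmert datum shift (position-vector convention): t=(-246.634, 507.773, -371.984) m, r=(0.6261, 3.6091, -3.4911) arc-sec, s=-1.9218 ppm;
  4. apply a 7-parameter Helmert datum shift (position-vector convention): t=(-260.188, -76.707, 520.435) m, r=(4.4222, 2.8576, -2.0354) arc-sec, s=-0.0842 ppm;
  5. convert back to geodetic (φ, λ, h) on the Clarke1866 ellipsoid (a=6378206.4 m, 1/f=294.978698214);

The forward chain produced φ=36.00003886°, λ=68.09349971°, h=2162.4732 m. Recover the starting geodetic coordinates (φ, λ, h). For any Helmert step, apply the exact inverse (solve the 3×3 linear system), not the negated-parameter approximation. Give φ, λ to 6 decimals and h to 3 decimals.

φ=35.995856°, λ=68.097705°, h=1871.065 m

start: φ=36.000039°, λ=68.093500°, h=2162.473 m
→ ECEF (a=6378206.400, f=1/294.978698214): X=1928095.7449, Y=4794716.9170, Z=3729275.9550
→ Helmert⁻¹: X=1928257.1225, Y=4794892.9963, Z=3728679.7484
→ Helmert⁻¹: X=1928361.0661, Y=4794438.3947, Z=3729078.0871
→ Helmert⁻¹: X=1927711.9198, Y=4794779.0589, Z=3728919.3437
→ geod (Bowring, a=6378137.000): φ=35.99585600°, λ=68.09770500°, h=1871.0650 m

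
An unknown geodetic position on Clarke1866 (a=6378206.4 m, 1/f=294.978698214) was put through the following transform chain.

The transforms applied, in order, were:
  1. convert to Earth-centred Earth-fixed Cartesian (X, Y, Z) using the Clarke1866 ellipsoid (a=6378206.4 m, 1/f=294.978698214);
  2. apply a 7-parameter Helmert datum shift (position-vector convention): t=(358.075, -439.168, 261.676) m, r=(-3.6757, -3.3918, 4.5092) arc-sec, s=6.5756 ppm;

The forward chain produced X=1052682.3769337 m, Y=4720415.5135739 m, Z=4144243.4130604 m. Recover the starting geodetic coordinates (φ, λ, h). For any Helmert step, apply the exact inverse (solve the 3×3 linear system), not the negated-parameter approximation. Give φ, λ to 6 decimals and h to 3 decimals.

φ=40.782305°, λ=77.431431°, h=111.099 m

start: X=1052682.3769, Y=4720415.5136, Z=4144243.4131 m
→ Helmert⁻¹: X=1052488.7271, Y=4720726.7830, Z=4144021.3058
→ geod (Bowring, a=6378206.400): φ=40.78230500°, λ=77.43143100°, h=111.0990 m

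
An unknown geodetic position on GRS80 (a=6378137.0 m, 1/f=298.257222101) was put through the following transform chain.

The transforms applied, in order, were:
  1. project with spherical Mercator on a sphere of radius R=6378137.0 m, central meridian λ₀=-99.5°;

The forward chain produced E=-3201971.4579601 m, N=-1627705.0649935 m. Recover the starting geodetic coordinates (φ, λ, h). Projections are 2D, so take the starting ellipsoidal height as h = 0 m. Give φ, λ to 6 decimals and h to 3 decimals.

start: E=-3201971.4580, N=-1627705.0650 m
→ merc⁻¹: φ=-14.46574500°, λ=-128.26379900°

φ=-14.465745°, λ=-128.263799°, h=0.000 m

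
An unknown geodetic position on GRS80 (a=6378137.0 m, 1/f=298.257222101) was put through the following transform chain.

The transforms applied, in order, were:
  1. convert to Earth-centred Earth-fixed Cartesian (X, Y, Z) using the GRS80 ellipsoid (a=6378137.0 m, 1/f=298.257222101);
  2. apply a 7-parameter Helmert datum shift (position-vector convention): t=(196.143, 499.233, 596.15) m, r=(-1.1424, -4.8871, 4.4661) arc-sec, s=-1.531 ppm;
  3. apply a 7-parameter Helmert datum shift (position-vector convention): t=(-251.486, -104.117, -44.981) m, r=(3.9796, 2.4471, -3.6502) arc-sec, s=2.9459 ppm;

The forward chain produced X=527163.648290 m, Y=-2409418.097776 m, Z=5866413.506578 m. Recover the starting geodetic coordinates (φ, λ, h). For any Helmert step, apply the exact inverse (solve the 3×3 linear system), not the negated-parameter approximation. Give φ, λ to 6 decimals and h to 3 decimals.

φ=67.329196°, λ=-77.657523°, h=3489.333 m

start: X=527163.6483, Y=-2409418.0978, Z=5866413.5066 m
→ Helmert⁻¹: X=527386.6158, Y=-2409184.3642, Z=5866493.9444
→ Helmert⁻¹: X=527278.0860, Y=-2409731.1914, Z=5865880.9358
→ geod (Bowring, a=6378137.000): φ=67.32919600°, λ=-77.65752300°, h=3489.3330 m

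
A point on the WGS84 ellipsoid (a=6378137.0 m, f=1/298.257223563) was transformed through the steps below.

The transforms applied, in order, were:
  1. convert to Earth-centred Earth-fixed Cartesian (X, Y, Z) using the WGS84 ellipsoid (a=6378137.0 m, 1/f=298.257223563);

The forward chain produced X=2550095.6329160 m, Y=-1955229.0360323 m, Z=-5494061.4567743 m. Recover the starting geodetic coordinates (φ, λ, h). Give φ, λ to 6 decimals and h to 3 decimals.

start: X=2550095.6329, Y=-1955229.0360, Z=-5494061.4568 m
→ geod (Bowring, a=6378137.000): φ=-59.84464000°, λ=-37.47838300°, h=2612.6130 m

φ=-59.844640°, λ=-37.478383°, h=2612.613 m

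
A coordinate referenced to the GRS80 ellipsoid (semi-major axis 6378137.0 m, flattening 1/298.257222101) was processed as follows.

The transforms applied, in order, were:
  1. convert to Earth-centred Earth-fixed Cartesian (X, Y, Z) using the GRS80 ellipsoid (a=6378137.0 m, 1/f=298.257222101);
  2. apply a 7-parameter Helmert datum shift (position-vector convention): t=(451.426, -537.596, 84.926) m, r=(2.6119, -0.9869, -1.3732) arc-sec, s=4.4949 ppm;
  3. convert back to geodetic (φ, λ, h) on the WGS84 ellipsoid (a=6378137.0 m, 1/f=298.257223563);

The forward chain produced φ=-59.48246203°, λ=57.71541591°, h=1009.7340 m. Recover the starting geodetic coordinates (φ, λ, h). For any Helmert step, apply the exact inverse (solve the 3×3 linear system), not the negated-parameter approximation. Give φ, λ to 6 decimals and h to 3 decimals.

φ=-59.481957°, λ=57.727334°, h=1162.926 m

start: φ=-59.482462°, λ=57.715416°, h=1009.734 m
→ ECEF (a=6378137.000, f=1/298.257223563): X=1734527.6742, Y=2745386.6140, Z=-5472292.9707
→ Helmert⁻¹: X=1734023.9899, Y=2745854.1155, Z=-5472396.3660
→ geod (Bowring, a=6378137.000): φ=-59.48195700°, λ=57.72733400°, h=1162.9260 m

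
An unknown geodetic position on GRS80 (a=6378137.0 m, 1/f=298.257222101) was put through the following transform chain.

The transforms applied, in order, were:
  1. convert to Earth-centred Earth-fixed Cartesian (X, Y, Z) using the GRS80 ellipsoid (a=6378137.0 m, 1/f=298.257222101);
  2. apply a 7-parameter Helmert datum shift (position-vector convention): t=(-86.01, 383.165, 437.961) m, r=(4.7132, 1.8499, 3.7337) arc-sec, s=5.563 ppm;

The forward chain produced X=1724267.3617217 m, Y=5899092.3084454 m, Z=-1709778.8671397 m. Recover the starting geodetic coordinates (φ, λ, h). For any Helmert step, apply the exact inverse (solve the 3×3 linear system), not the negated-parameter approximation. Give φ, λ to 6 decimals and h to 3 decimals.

start: X=1724267.3617, Y=5899092.3084, Z=-1709778.8671 m
→ Helmert⁻¹: X=1724465.8919, Y=5898606.0323, Z=-1710326.6328
→ geod (Bowring, a=6378137.000): φ=-15.65180000°, λ=73.70364400°, h=2478.9350 m

φ=-15.651800°, λ=73.703644°, h=2478.935 m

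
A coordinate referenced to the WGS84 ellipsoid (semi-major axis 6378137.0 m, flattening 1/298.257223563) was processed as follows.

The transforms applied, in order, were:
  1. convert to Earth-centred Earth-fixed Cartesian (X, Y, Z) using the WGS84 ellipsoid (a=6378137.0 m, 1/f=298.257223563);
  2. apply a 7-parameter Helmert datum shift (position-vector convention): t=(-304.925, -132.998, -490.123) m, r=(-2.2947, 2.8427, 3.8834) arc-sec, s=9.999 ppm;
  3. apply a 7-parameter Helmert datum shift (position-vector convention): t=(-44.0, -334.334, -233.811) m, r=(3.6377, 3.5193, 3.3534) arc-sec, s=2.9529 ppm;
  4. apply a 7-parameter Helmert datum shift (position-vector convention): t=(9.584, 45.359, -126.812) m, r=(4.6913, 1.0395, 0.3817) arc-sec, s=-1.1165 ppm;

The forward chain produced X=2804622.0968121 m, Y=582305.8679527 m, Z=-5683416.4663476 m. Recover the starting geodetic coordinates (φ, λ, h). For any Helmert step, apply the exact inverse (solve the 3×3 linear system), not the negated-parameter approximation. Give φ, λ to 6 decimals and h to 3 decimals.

start: X=2804622.0968, Y=582305.8680, Z=-5683416.4663 m
→ Helmert⁻¹: X=2804645.3632, Y=582126.7077, Z=-5683295.1053
→ Helmert⁻¹: X=2804787.5121, Y=582313.4964, Z=-5683006.9271
→ Helmert⁻¹: X=2805153.6691, Y=582451.0742, Z=-5682414.8454
→ geod (Bowring, a=6378137.000): φ=-63.39780700°, λ=11.72999500°, h=2732.7210 m

φ=-63.397807°, λ=11.729995°, h=2732.721 m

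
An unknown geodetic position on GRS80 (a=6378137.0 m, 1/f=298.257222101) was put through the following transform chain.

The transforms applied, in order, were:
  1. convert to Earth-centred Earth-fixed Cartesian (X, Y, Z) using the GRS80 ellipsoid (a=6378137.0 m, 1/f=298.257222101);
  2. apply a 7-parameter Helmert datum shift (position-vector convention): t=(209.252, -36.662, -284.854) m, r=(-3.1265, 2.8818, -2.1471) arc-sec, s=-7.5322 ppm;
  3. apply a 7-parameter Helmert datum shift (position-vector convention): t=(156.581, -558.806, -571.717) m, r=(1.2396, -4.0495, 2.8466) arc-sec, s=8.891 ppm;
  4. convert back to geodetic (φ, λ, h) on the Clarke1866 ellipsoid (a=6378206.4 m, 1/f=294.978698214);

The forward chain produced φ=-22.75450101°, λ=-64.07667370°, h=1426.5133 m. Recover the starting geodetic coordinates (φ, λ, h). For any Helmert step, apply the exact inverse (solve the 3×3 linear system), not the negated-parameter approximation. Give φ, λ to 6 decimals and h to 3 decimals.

start: φ=-22.754501°, λ=-64.076674°, h=1426.513 m
→ ECEF (a=6378206.400, f=1/294.978698214): X=2573210.1083, Y=-5293830.9365, Z=-2452079.4990
→ Helmert⁻¹: X=2572909.4703, Y=-5293275.3093, Z=-2451504.6873
→ Helmert⁻¹: X=2572808.9437, Y=-5293214.5800, Z=-2451282.5838
→ geod (Bowring, a=6378137.000): φ=-22.74888500°, λ=-64.07756300°, h=479.2990 m

φ=-22.748885°, λ=-64.077563°, h=479.299 m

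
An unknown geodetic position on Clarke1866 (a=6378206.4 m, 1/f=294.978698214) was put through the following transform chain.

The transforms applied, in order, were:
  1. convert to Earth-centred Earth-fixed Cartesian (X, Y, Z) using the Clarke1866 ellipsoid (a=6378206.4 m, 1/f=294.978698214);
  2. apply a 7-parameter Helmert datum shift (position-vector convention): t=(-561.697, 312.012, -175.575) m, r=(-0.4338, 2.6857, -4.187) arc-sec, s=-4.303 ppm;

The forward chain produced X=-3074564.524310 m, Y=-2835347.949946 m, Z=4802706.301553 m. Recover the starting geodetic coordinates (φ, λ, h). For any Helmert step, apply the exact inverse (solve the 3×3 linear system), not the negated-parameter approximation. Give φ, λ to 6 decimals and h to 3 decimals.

start: X=-3074564.5243, Y=-2835347.9499, Z=4802706.3016 m
→ Helmert⁻¹: X=-3074021.0279, Y=-2835744.6648, Z=4802856.5538
→ geod (Bowring, a=6378206.400): φ=49.14385600°, λ=-137.30886300°, h=2672.6550 m

φ=49.143856°, λ=-137.308863°, h=2672.655 m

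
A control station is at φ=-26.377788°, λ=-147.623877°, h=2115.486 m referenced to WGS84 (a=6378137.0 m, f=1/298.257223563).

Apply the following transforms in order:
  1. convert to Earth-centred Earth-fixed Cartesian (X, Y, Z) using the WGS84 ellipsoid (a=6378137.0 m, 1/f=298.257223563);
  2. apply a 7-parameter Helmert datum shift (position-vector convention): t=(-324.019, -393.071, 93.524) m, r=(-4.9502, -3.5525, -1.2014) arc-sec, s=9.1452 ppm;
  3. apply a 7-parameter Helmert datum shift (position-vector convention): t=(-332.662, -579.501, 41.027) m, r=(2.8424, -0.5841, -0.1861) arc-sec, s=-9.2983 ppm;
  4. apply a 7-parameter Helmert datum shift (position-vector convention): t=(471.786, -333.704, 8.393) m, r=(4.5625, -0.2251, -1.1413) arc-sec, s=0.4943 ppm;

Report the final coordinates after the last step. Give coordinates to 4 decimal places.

X=-4830782.2429 m, Y=-3063994.7146 m, Z=-2817557.1607 m

start: φ=-26.377788°, λ=-147.623877°, h=2115.486 m
→ ECEF (a=6378137.000, f=1/298.257223563): X=-4830617.7276, Y=-3062780.1523, Z=-2817560.5157
→ Helmert 7p (PV): X=-4830955.2357, Y=-3063240.7165, Z=-2817502.4523
→ Helmert 7p (PV): X=-4831237.7633, Y=-3063748.5502, Z=-2817491.1196
→ Helmert 7p (PV): X=-4830782.2429, Y=-3063994.7146, Z=-2817557.1607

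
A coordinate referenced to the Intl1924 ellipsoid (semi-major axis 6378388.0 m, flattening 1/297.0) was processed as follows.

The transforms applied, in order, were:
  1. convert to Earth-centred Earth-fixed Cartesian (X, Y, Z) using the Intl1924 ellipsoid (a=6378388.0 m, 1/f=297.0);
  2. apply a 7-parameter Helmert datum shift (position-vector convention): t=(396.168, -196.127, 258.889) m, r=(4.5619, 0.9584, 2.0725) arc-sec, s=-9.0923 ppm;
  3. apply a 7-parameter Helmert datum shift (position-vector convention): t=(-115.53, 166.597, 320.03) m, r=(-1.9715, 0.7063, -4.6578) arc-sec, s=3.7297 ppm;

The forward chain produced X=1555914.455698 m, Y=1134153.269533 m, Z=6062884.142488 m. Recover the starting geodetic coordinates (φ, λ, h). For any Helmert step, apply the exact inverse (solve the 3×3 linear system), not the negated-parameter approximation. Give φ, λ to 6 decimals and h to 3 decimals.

φ=72.492931°, λ=36.098480°, h=1817.150 m

start: X=1555914.4557, Y=1134153.2695, Z=6062884.1425 m
→ Helmert⁻¹: X=1555977.8159, Y=1133959.6331, Z=6062557.6676
→ Helmert⁻¹: X=1555579.0205, Y=1134284.5212, Z=6062336.0406
→ geod (Bowring, a=6378388.000): φ=72.49293100°, λ=36.09848000°, h=1817.1500 m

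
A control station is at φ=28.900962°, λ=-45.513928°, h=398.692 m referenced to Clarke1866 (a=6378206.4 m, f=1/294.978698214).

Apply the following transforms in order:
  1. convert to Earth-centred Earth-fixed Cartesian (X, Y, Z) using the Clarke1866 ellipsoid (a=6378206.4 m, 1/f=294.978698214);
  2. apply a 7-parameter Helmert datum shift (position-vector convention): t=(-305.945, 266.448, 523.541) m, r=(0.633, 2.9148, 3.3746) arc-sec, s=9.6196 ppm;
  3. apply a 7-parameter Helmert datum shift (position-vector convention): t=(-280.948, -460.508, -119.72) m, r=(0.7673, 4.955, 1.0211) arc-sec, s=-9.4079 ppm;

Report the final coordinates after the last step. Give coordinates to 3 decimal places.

start: φ=28.900962°, λ=-45.513928°, h=398.692 m
→ ECEF (a=6378206.400, f=1/294.978698214): X=3916139.4263, Y=-3987030.6747, Z=3064319.5229
→ Helmert 7p (PV): X=3915979.6869, Y=-3986747.9137, Z=3064804.9648
→ Helmert 7p (PV): X=3915755.2573, Y=-3987162.9300, Z=3064547.5101

X=3915755.257 m, Y=-3987162.930 m, Z=3064547.510 m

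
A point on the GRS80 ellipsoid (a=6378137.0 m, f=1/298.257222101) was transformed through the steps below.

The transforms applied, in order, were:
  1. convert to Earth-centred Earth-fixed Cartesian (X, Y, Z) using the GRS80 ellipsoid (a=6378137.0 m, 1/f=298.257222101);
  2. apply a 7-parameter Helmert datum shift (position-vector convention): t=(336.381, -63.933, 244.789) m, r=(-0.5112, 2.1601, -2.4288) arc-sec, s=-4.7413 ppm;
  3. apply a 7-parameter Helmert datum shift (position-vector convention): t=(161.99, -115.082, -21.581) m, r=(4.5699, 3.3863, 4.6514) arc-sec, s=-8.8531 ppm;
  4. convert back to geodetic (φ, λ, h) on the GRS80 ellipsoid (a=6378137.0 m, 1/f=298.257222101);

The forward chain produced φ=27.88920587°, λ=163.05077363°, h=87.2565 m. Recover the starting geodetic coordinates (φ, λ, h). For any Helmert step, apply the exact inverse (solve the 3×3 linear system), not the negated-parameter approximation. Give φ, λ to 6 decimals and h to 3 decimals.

φ=27.883382°, λ=163.049562°, h=536.439 m

start: φ=27.889206°, λ=163.050774°, h=87.257 m
→ ECEF (a=6378137.000, f=1/298.257222101): X=-5396501.3458, Y=1644648.2486, Z=2965699.6557
→ Helmert⁻¹: X=-5396722.7058, Y=1644965.2963, Z=2965622.4484
→ Helmert⁻¹: X=-5397135.1001, Y=1644966.1276, Z=2965339.2748
→ geod (Bowring, a=6378137.000): φ=27.88338200°, λ=163.04956200°, h=536.4390 m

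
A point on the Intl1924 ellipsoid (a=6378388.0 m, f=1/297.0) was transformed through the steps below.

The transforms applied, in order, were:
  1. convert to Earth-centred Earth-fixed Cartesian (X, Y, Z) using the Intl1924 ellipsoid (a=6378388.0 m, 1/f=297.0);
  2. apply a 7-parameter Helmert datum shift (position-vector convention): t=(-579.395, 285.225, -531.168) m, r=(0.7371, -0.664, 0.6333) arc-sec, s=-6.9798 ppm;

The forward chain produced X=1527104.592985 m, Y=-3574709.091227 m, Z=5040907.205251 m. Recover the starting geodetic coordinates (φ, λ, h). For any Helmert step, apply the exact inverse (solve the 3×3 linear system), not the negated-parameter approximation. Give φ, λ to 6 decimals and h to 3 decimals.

φ=52.549053°, λ=-66.861628°, h=1506.355 m

start: X=1527104.5930, Y=-3574709.0912, Z=5040907.2053 m
→ Helmert⁻¹: X=1527699.9039, Y=-3575005.9436, Z=5041481.4193
→ geod (Bowring, a=6378388.000): φ=52.54905300°, λ=-66.86162800°, h=1506.3550 m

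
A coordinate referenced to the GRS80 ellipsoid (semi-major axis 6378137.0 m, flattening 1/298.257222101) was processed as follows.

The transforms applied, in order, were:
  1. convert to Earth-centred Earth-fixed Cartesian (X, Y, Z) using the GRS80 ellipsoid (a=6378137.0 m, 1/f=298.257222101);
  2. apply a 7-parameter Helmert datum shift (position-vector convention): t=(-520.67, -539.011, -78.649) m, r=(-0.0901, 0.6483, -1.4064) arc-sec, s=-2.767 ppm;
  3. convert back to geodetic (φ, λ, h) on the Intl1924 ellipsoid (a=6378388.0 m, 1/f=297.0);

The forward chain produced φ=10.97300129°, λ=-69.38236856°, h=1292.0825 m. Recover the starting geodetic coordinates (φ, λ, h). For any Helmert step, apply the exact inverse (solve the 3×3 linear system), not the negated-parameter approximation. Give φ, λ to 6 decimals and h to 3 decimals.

φ=10.973984°, λ=-69.375818°, h=1257.172 m

start: φ=10.973001°, λ=-69.382369°, h=1292.082 m
→ ECEF (a=6378388.000, f=1/297.0): X=2205670.9779, Y=-5862614.1081, Z=1206334.1139
→ Helmert⁻¹: X=2206233.9307, Y=-5862076.8014, Z=1206420.4747
→ geod (Bowring, a=6378137.000): φ=10.97398400°, λ=-69.37581800°, h=1257.1720 m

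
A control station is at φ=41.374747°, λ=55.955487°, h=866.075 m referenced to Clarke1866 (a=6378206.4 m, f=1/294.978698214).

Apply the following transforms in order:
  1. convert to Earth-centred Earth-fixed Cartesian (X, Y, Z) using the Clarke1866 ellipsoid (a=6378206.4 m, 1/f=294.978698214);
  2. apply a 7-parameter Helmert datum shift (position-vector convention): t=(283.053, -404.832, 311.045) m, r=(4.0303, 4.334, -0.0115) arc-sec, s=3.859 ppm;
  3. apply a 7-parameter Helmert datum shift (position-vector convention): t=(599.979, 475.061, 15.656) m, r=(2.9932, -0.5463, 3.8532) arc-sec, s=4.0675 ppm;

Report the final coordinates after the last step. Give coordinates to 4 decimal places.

start: φ=41.374747°, λ=55.955487°, h=866.075 m
→ ECEF (a=6378206.400, f=1/294.978698214): X=2683837.7363, Y=3972292.7192, Z=4194116.2764
→ Helmert 7p (PV): X=2684219.4941, Y=3971821.1157, Z=4194464.7307
→ Helmert 7p (PV): X=2684745.0846, Y=3972301.6077, Z=4194562.1940

X=2684745.0846 m, Y=3972301.6077 m, Z=4194562.1940 m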